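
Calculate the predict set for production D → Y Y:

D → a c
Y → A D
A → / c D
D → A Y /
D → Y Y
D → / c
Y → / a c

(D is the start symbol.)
PREDICT(D → Y Y) = (FIRST(RHS) \ {ε}) ∪ (FOLLOW(D) if ε ∈ FIRST(RHS), i.e. RHS ⇒* ε)
FIRST(Y) = { '/' }
FIRST(Y Y) = { '/' }
ε ∉ FIRST(Y Y), so FOLLOW(D) is not added.
PREDICT(D → Y Y) = { '/' }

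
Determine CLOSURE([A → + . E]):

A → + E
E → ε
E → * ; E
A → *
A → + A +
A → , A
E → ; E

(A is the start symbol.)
{ [A → + . E], [E → . * ; E], [E → . ; E], [E → .] }

To compute CLOSURE, for each item [A → α.Bβ] where B is a non-terminal, add [B → .γ] for all productions B → γ; repeat for the newly added items until nothing changes.

Start with: [A → + . E]
  [A → + . E] has the dot before E: add [E → .], [E → . * ; E], [E → . ; E]
No further items can be added.

CLOSURE = { [A → + . E], [E → . * ; E], [E → . ; E], [E → .] }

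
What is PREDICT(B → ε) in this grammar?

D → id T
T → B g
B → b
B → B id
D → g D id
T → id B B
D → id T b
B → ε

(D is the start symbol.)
{ $, 'b', 'g', 'id' }

PREDICT(B → ε) = (FIRST(RHS) \ {ε}) ∪ (FOLLOW(B) if ε ∈ FIRST(RHS), i.e. RHS ⇒* ε)
The right-hand side is ε (FIRST(ε) = { ε }), so the predict set is FOLLOW(B) = { $, 'b', 'g', 'id' }
PREDICT(B → ε) = { $, 'b', 'g', 'id' }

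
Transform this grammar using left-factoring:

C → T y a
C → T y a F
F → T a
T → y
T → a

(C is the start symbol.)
Left-factoring transforms A → αβ₁ | αβ₂ into A → αA' and A' → β₁ | β₂
(α is the longest common prefix among the alternatives). Repeat until
no nonterminal has two alternatives with a common prefix.

Round 1: C has alternatives sharing prefix 'T y a'. Introduce C': C → T y a C'
  Add: C' → ε
  Add: C' → F

No remaining common prefixes — done.

Resulting grammar:
C → T y a C'
C' → ε
C' → F
F → T a
T → y
T → a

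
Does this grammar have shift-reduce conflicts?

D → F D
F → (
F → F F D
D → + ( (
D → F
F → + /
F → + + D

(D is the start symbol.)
Augment with D' → D and build the canonical LR(0) collection (I0 = CLOSURE({[D' → . D]}), then GOTO on every symbol after a dot until no new states appear). It has 13 states:
  I0: { [D → . + ( (], [D → . F D], [D → . F], [D' → . D], [F → . (], [F → . + + D], [F → . + /], [F → . F F D] }  — shift
  I1: { [F → ( .] }  — reduce
  I2: { [D → + . ( (], [F → + . + D], [F → + . /] }  — shift
  I3: { [D' → D .] }  — accept
  I4: { [D → . + ( (], [D → . F D], [D → . F], [D → F . D], [D → F .], [F → . (], [F → . + + D], [F → . + /], [F → . F F D], [F → F . F D] }  — shift, reduce
  I5: { [D → F D .] }  — reduce
  I6: { [D → . + ( (], [D → . F D], [D → . F], [D → F . D], [D → F .], [F → . (], [F → . + + D], [F → . + /], [F → . F F D], [F → F . F D], [F → F F . D] }  — shift, reduce
  I7: { [D → F D .], [F → F F D .] }  — 2 reduces
  I8: { [D → + ( . (] }  — shift
  I9: { [D → . + ( (], [D → . F D], [D → . F], [F → + + . D], [F → . (], [F → . + + D], [F → . + /], [F → . F F D] }  — shift
  I10: { [F → + / .] }  — reduce
  I11: { [F → + + D .] }  — reduce
  I12: { [D → + ( ( .] }  — reduce

I4 contains reduce item [D → F .] and shift items [D → . + ( (], [F → . (], [F → . + + D], [F → . + /] — shift-reduce conflict.
I6 contains reduce item [D → F .] and shift items [D → . + ( (], [F → . (], [F → . + + D], [F → . + /] — shift-reduce conflict.

Answer: Yes — I4: [D → F .] vs [D → . + ( (]; I6: [D → F .] vs [D → . + ( (]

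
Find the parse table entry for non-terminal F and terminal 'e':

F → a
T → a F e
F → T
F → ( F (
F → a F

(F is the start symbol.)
To find M[F, 'e'], we find productions for F where 'e' is in the predict set (PREDICT(N → α) = (FIRST(α) \ {ε}) ∪ (FOLLOW(N) if α ⇒* ε)).

Relevant sets:
  FIRST(T) = { 'a' }

F → a: PREDICT = { 'a' }
F → T: PREDICT = { 'a' }
F → ( F (: PREDICT = { '(' }
F → a F: PREDICT = { 'a' }

M[F, 'e'] is empty (no production applies)

Answer: Empty (error entry)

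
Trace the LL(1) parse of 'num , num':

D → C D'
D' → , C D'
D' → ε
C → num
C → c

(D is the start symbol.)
LL(1) parsing maintains a stack (initially the start symbol over $) and the input. At each step: if the stack top is a terminal, match it against the current input token; if it is a non-terminal N, replace it with the RHS of M[N, lookahead] (the unique production whose predict set contains the lookahead).

Stack is shown with the top on the left.

Stack     Input        Action
-----------------------------
D $       num , num $  output D → C D'
C D' $    num , num $  output C → num
num D' $  num , num $  match 'num'
D' $      , num $      output D' → , C D'
, C D' $  , num $      match ','
C D' $    num $        output C → num
num D' $  num $        match 'num'
D' $      $            output D' → ε
$         $            accept

The string is accepted.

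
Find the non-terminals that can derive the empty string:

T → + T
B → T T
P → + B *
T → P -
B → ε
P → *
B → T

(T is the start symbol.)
{ 'B' }

A non-terminal is nullable if it can derive ε (the empty string): either it has an ε-production, or it has a production whose right-hand side consists entirely of nullable non-terminals.

ε-productions: B → ε
So B is immediately nullable.
No further non-terminal can be added: every production for the remaining non-terminals contains a terminal or a non-nullable non-terminal.
Nullable = { 'B' }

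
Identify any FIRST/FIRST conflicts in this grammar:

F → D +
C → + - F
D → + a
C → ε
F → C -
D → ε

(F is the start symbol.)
A FIRST/FIRST conflict occurs when two productions N → α and N → β for the same non-terminal have FIRST(α) ∩ FIRST(β) ≠ ∅ (with ε ∈ FIRST of a nullable right-hand side, so two nullable alternatives also conflict).

FIRST sets of the non-terminals at (or reachable through a nullable prefix from) the front of some alternative:
  FIRST(D) = { '+', ε }
  FIRST(C) = { '+', ε }

Productions for F:
  F → D +: FIRST = { '+' }
  F → C -: FIRST = { '+', '-' }
Productions for C:
  C → + - F: FIRST = { '+' }
  C → ε: FIRST = { ε }
Productions for D:
  D → + a: FIRST = { '+' }
  D → ε: FIRST = { ε }

Conflict for F: F → D + and F → C -
  Overlap: { '+' }

Answer: Yes. F → D '+' / F → C '-' on { '+' }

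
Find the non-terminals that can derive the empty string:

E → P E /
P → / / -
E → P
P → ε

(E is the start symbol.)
{ 'E', 'P' }

A non-terminal is nullable if it can derive ε (the empty string): either it has an ε-production, or it has a production whose right-hand side consists entirely of nullable non-terminals.

ε-productions: P → ε
So P is immediately nullable.
E → P: every symbol on the right is nullable, so E is nullable too.
Every non-terminal is now nullable.
Nullable = { 'E', 'P' }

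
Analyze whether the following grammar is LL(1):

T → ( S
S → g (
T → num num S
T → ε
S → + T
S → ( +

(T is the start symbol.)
Yes, the grammar is LL(1).

A grammar is LL(1) if for each non-terminal N with multiple productions, the predict sets of those productions are pairwise disjoint, where PREDICT(N → α) = (FIRST(α) \ {ε}) ∪ (FOLLOW(N) if α ⇒* ε).

Relevant sets:
  FOLLOW(T) = { $ }

For T:
  PREDICT(T → '(' S) = { '(' }
  PREDICT(T → num num S) = { 'num' }
  PREDICT(T → ε) = { $ }
For S:
  PREDICT(S → g '(') = { 'g' }
  PREDICT(S → '+' T) = { '+' }
  PREDICT(S → '(' '+') = { '(' }

All predict sets are disjoint. The grammar IS LL(1).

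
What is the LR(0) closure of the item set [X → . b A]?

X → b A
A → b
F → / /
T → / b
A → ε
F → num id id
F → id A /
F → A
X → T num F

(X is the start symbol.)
Start with: [X → . b A]
The dot precedes the terminal b, so nothing is added.

CLOSURE = { [X → . b A] }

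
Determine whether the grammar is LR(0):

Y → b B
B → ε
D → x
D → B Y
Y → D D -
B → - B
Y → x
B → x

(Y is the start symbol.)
A grammar is LR(0) if no state in the canonical LR(0) collection has:
  - both a shift item (dot before a terminal) and a complete item (shift-reduce conflict), or
  - two or more complete items (reduce-reduce conflict; the accept item [Y' → Y .] counts as a complete item here).

Augment with Y' → Y and build the canonical LR(0) collection (I0 = CLOSURE({[Y' → . Y]}), then GOTO on every symbol after a dot until no new states appear). It has 14 states:
  I0: { [B → . - B], [B → . x], [B → .], [D → . B Y], [D → . x], [Y → . D D -], [Y → . b B], [Y → . x], [Y' → . Y] }  — shift, reduce
  I1: { [B → - . B], [B → . - B], [B → . x], [B → .] }  — shift, reduce
  I2: { [B → . - B], [B → . x], [B → .], [D → . B Y], [D → . x], [D → B . Y], [Y → . D D -], [Y → . b B], [Y → . x] }  — shift, reduce
  I3: { [B → . - B], [B → . x], [B → .], [D → . B Y], [D → . x], [Y → D . D -] }  — shift, reduce
  I4: { [Y' → Y .] }  — accept
  I5: { [B → . - B], [B → . x], [B → .], [Y → b . B] }  — shift, reduce
  I6: { [B → x .], [D → x .], [Y → x .] }  — 3 reduces
  I7: { [Y → b B .] }  — reduce
  I8: { [B → x .] }  — reduce
  I9: { [Y → D D . -] }  — shift
  I10: { [B → x .], [D → x .] }  — 2 reduces
  I11: { [Y → D D - .] }  — reduce
  I12: { [D → B Y .] }  — reduce
  I13: { [B → - B .] }  — reduce

Conflict in state I0:
  Shift-reduce conflict between [B → .] and [B → . - B]
So the grammar is NOT LR(0).

Answer: No. Shift-reduce conflict between [B → .] and [B → . - B]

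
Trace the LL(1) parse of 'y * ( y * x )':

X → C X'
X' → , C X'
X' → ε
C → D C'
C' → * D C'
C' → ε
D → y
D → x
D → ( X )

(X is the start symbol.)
LL(1) parsing maintains a stack (initially the start symbol over $) and the input. At each step: if the stack top is a terminal, match it against the current input token; if it is a non-terminal N, replace it with the RHS of M[N, lookahead] (the unique production whose predict set contains the lookahead).

Stack is shown with the top on the left.

Stack                Input            Action
--------------------------------------------
X $                  y * ( y * x ) $  output X → C X'
C X' $               y * ( y * x ) $  output C → D C'
D C' X' $            y * ( y * x ) $  output D → y
y C' X' $            y * ( y * x ) $  match 'y'
C' X' $              * ( y * x ) $    output C' → * D C'
* D C' X' $          * ( y * x ) $    match '*'
D C' X' $            ( y * x ) $      output D → ( X )
( X ) C' X' $        ( y * x ) $      match '('
X ) C' X' $          y * x ) $        output X → C X'
C X' ) C' X' $       y * x ) $        output C → D C'
D C' X' ) C' X' $    y * x ) $        output D → y
y C' X' ) C' X' $    y * x ) $        match 'y'
C' X' ) C' X' $      * x ) $          output C' → * D C'
* D C' X' ) C' X' $  * x ) $          match '*'
D C' X' ) C' X' $    x ) $            output D → x
x C' X' ) C' X' $    x ) $            match 'x'
C' X' ) C' X' $      ) $              output C' → ε
X' ) C' X' $         ) $              output X' → ε
) C' X' $            ) $              match ')'
C' X' $              $                output C' → ε
X' $                 $                output X' → ε
$                    $                accept

The string is accepted.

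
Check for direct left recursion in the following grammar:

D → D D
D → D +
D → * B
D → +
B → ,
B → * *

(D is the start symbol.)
Yes, D is left-recursive

Direct left recursion occurs when N → N α for some non-terminal N (the right-hand side begins with the left-hand side itself).

D → D D: LEFT RECURSIVE (starts with D)
D → D +: LEFT RECURSIVE (starts with D)
D → * B: starts with '*'
D → +: starts with '+'
B → ,: starts with ','
B → * *: starts with '*'

The grammar has direct left recursion on: D.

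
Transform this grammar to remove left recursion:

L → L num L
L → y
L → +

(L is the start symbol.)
L → y L'
L → + L'
L' → num L L'
L' → ε

L is directly left-recursive. The standard transformation for
  A → A α₁ | ... | A α_m | β₁ | ... | β_n
is
  A  → β₁ A' | ... | β_n A'
  A' → α₁ A' | ... | α_m A' | ε

L → y becomes L → y L'
L → + becomes L → + L'
L → L num L becomes L' → num L L'
Add L' → ε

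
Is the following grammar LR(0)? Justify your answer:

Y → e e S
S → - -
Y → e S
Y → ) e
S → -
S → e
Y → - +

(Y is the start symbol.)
Augment with Y' → Y and build the canonical LR(0) collection (I0 = CLOSURE({[Y' → . Y]}), then GOTO on every symbol after a dot until no new states appear). It has 13 states:
  I0: { [Y → . ) e], [Y → . - +], [Y → . e S], [Y → . e e S], [Y' → . Y] }  — shift
  I1: { [Y → ) . e] }  — shift
  I2: { [Y → - . +] }  — shift
  I3: { [Y' → Y .] }  — accept
  I4: { [S → . - -], [S → . -], [S → . e], [Y → e . S], [Y → e . e S] }  — shift
  I5: { [S → - . -], [S → - .] }  — shift, reduce
  I6: { [Y → e S .] }  — reduce
  I7: { [S → . - -], [S → . -], [S → . e], [S → e .], [Y → e e . S] }  — shift, reduce
  I8: { [Y → e e S .] }  — reduce
  I9: { [S → e .] }  — reduce
  I10: { [S → - - .] }  — reduce
  I11: { [Y → - + .] }  — reduce
  I12: { [Y → ) e .] }  — reduce

Conflict in state I5:
  Shift-reduce conflict between [S → - .] and [S → - . -]
So the grammar is NOT LR(0).

Answer: No. Shift-reduce conflict between [S → - .] and [S → - . -]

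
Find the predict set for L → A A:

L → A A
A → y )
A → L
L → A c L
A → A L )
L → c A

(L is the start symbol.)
PREDICT(L → A A) = (FIRST(RHS) \ {ε}) ∪ (FOLLOW(L) if ε ∈ FIRST(RHS), i.e. RHS ⇒* ε)
FIRST(A) = { 'c', 'y' }
FIRST(A A) = { 'c', 'y' }
ε ∉ FIRST(A A), so FOLLOW(L) is not added.
PREDICT(L → A A) = { 'c', 'y' }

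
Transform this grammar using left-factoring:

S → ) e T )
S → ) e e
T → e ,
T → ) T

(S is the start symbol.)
Left-factoring transforms A → αβ₁ | αβ₂ into A → αA' and A' → β₁ | β₂
(α is the longest common prefix among the alternatives). Repeat until
no nonterminal has two alternatives with a common prefix.

Round 1: S has alternatives sharing prefix ') e'. Introduce S': S → ) e S'
  Add: S' → T )
  Add: S' → e

No remaining common prefixes — done.

Resulting grammar:
S → ) e S'
S' → T )
S' → e
T → e ,
T → ) T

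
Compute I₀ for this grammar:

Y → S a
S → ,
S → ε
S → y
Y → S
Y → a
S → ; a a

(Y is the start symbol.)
First, augment the grammar with Y' → Y
I₀ = CLOSURE({ [Y' → . Y] }):
  [Y' → . Y] has the dot before Y: add [Y → . S a], [Y → . S], [Y → . a]
  [Y → . S a] has the dot before S: add [S → . ,], [S → .], [S → . y], [S → . ; a a]
No further items can be added.

I₀ = { [S → . ,], [S → . ; a a], [S → . y], [S → .], [Y → . S a], [Y → . S], [Y → . a], [Y' → . Y] }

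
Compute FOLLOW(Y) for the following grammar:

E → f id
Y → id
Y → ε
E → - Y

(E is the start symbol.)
To compute FOLLOW(Y), find every occurrence of Y on a right-hand side N → α Y β: add FIRST(β) \ {ε}, and if β is empty or nullable also add FOLLOW(N). Iterate to a fixed point.

In E → - Y: Y is at the end, add FOLLOW(E)

The FOLLOW sets referred to above (computed the same way, to a fixed point):
  FOLLOW(E) = { $ }

Taking the union: FOLLOW(Y) = { $ }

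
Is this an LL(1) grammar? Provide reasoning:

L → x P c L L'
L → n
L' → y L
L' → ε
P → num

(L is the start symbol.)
A grammar is LL(1) if for each non-terminal N with multiple productions, the predict sets of those productions are pairwise disjoint, where PREDICT(N → α) = (FIRST(α) \ {ε}) ∪ (FOLLOW(N) if α ⇒* ε).

Relevant sets:
  FOLLOW(L') = { $, 'y' }

For L:
  PREDICT(L → x P c L L') = { 'x' }
  PREDICT(L → n) = { 'n' }
For L':
  PREDICT(L' → y L) = { 'y' }
  PREDICT(L' → ε) = { $, 'y' }
P has a single production, so nothing to check there.

Conflict found: Predict set conflict for L': { 'y' }
The grammar is NOT LL(1).

Answer: No. Predict set conflict for L': { 'y' }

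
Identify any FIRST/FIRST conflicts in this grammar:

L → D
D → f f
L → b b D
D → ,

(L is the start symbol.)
A FIRST/FIRST conflict occurs when two productions N → α and N → β for the same non-terminal have FIRST(α) ∩ FIRST(β) ≠ ∅ (with ε ∈ FIRST of a nullable right-hand side, so two nullable alternatives also conflict).

FIRST sets of the non-terminals at (or reachable through a nullable prefix from) the front of some alternative:
  FIRST(D) = { ',', 'f' }

Productions for L:
  L → D: FIRST = { ',', 'f' }
  L → b b D: FIRST = { 'b' }
Productions for D:
  D → f f: FIRST = { 'f' }
  D → ,: FIRST = { ',' }

All alternatives of each non-terminal have pairwise disjoint FIRST sets.

Answer: No FIRST/FIRST conflicts.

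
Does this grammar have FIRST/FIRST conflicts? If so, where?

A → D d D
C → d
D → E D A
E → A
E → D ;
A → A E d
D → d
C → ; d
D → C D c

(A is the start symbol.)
Yes. A → D d D / A → A E d on { ';', 'd' }; D → E D A / D → d on { 'd' }; D → E D A / D → C D c on { ';', 'd' }; D → d / D → C D c on { 'd' }; E → A / E → D ';' on { ';', 'd' }

A FIRST/FIRST conflict occurs when two productions N → α and N → β for the same non-terminal have FIRST(α) ∩ FIRST(β) ≠ ∅ (with ε ∈ FIRST of a nullable right-hand side, so two nullable alternatives also conflict).

FIRST sets of the non-terminals at (or reachable through a nullable prefix from) the front of some alternative:
  FIRST(D) = { ';', 'd' }
  FIRST(A) = { ';', 'd' }
  FIRST(E) = { ';', 'd' }
  FIRST(C) = { ';', 'd' }

Productions for A:
  A → D d D: FIRST = { ';', 'd' }
  A → A E d: FIRST = { ';', 'd' }
Productions for C:
  C → d: FIRST = { 'd' }
  C → ; d: FIRST = { ';' }
Productions for D:
  D → E D A: FIRST = { ';', 'd' }
  D → d: FIRST = { 'd' }
  D → C D c: FIRST = { ';', 'd' }
Productions for E:
  E → A: FIRST = { ';', 'd' }
  E → D ;: FIRST = { ';', 'd' }

Conflict for A: A → D d D and A → A E d
  Overlap: { ';', 'd' }
Conflict for D: D → E D A and D → d
  Overlap: { 'd' }
Conflict for D: D → E D A and D → C D c
  Overlap: { ';', 'd' }
Conflict for D: D → d and D → C D c
  Overlap: { 'd' }
Conflict for E: E → A and E → D ;
  Overlap: { ';', 'd' }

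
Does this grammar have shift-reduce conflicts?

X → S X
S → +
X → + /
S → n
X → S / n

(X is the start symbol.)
A shift-reduce conflict occurs when an LR(0) state has both:
  - a complete (reduce) item [A → α .] (dot at the end), and
  - a shift item [B → β . c γ] (dot before a terminal).

Augment with X' → X and build the canonical LR(0) collection (I0 = CLOSURE({[X' → . X]}), then GOTO on every symbol after a dot until no new states appear). It has 9 states:
  I0: { [S → . +], [S → . n], [X → . + /], [X → . S / n], [X → . S X], [X' → . X] }  — shift
  I1: { [S → + .], [X → + . /] }  — shift, reduce
  I2: { [S → . +], [S → . n], [X → . + /], [X → . S / n], [X → . S X], [X → S . / n], [X → S . X] }  — shift
  I3: { [X' → X .] }  — accept
  I4: { [S → n .] }  — reduce
  I5: { [X → S / . n] }  — shift
  I6: { [X → S X .] }  — reduce
  I7: { [X → S / n .] }  — reduce
  I8: { [X → + / .] }  — reduce

I1 contains reduce item [S → + .] and shift item [X → + . /] — shift-reduce conflict.

Answer: Yes — I1: [S → + .] vs [X → + . /]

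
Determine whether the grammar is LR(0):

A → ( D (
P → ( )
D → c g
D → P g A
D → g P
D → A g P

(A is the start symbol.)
Augment with A' → A and build the canonical LR(0) collection (I0 = CLOSURE({[A' → . A]}), then GOTO on every symbol after a dot until no new states appear). It has 18 states:
  I0: { [A → . ( D (], [A' → . A] }  — shift
  I1: { [A → ( . D (], [A → . ( D (], [D → . A g P], [D → . P g A], [D → . c g], [D → . g P], [P → . ( )] }  — shift
  I2: { [A' → A .] }  — accept
  I3: { [A → ( . D (], [A → . ( D (], [D → . A g P], [D → . P g A], [D → . c g], [D → . g P], [P → ( . )], [P → . ( )] }  — shift
  I4: { [D → A . g P] }  — shift
  I5: { [A → ( D . (] }  — shift
  I6: { [D → P . g A] }  — shift
  I7: { [D → c . g] }  — shift
  I8: { [D → g . P], [P → . ( )] }  — shift
  I9: { [P → ( . )] }  — shift
  I10: { [D → g P .] }  — reduce
  I11: { [P → ( ) .] }  — reduce
  I12: { [D → c g .] }  — reduce
  I13: { [A → . ( D (], [D → P g . A] }  — shift
  I14: { [D → P g A .] }  — reduce
  I15: { [A → ( D ( .] }  — reduce
  I16: { [D → A g . P], [P → . ( )] }  — shift
  I17: { [D → A g P .] }  — reduce

Every state is either a pure shift/goto state or contains exactly one complete item and nothing to shift — no conflicts. The grammar is LR(0).

Answer: Yes, the grammar is LR(0)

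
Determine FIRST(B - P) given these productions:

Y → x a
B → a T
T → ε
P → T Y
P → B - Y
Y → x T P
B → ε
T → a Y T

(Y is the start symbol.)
FIRST sets of the non-terminals involved (from the grammar, by fixed-point iteration):
  FIRST(B) = { 'a', ε }

To compute FIRST(B - P), process the symbols left to right:
Symbol B is a non-terminal. Add FIRST(B) \ {ε} = { 'a' }
B is nullable (ε ∈ FIRST(B)), continue to the next symbol.
Symbol - is a terminal. Add '-' and stop.
FIRST(B - P) = { '-', 'a' }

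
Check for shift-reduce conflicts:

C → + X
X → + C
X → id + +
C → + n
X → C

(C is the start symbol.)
A shift-reduce conflict occurs when an LR(0) state has both:
  - a complete (reduce) item [A → α .] (dot at the end), and
  - a shift item [B → β . c γ] (dot before a terminal).

Augment with C' → C and build the canonical LR(0) collection (I0 = CLOSURE({[C' → . C]}), then GOTO on every symbol after a dot until no new states appear). It has 11 states:
  I0: { [C → . + X], [C → . + n], [C' → . C] }  — shift
  I1: { [C → + . X], [C → + . n], [C → . + X], [C → . + n], [X → . + C], [X → . C], [X → . id + +] }  — shift
  I2: { [C' → C .] }  — accept
  I3: { [C → + . X], [C → + . n], [C → . + X], [C → . + n], [X → + . C], [X → . + C], [X → . C], [X → . id + +] }  — shift
  I4: { [X → C .] }  — reduce
  I5: { [C → + X .] }  — reduce
  I6: { [X → id . + +] }  — shift
  I7: { [C → + n .] }  — reduce
  I8: { [X → id + . +] }  — shift
  I9: { [X → id + + .] }  — reduce
  I10: { [X → + C .], [X → C .] }  — 2 reduces

No state contains both a complete item and a shift item.

Answer: No shift-reduce conflicts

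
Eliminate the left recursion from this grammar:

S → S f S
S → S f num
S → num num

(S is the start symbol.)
S → num num S'
S' → f S S'
S' → f num S'
S' → ε

S is directly left-recursive. The standard transformation for
  A → A α₁ | ... | A α_m | β₁ | ... | β_n
is
  A  → β₁ A' | ... | β_n A'
  A' → α₁ A' | ... | α_m A' | ε

S → num num becomes S → num num S'
S → S f S becomes S' → f S S'
S → S f num becomes S' → f num S'
Add S' → ε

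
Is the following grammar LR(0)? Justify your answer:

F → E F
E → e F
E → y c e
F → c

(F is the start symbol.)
Yes, the grammar is LR(0)

A grammar is LR(0) if no state in the canonical LR(0) collection has:
  - both a shift item (dot before a terminal) and a complete item (shift-reduce conflict), or
  - two or more complete items (reduce-reduce conflict; the accept item [F' → F .] counts as a complete item here).

Augment with F' → F and build the canonical LR(0) collection (I0 = CLOSURE({[F' → . F]}), then GOTO on every symbol after a dot until no new states appear). It has 10 states:
  I0: { [E → . e F], [E → . y c e], [F → . E F], [F → . c], [F' → . F] }  — shift
  I1: { [E → . e F], [E → . y c e], [F → . E F], [F → . c], [F → E . F] }  — shift
  I2: { [F' → F .] }  — accept
  I3: { [F → c .] }  — reduce
  I4: { [E → . e F], [E → . y c e], [E → e . F], [F → . E F], [F → . c] }  — shift
  I5: { [E → y . c e] }  — shift
  I6: { [E → y c . e] }  — shift
  I7: { [E → y c e .] }  — reduce
  I8: { [E → e F .] }  — reduce
  I9: { [F → E F .] }  — reduce

Every state is either a pure shift/goto state or contains exactly one complete item and nothing to shift — no conflicts. The grammar is LR(0).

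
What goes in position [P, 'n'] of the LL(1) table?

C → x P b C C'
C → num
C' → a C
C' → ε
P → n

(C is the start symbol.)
To find M[P, 'n'], we find productions for P where 'n' is in the predict set (PREDICT(N → α) = (FIRST(α) \ {ε}) ∪ (FOLLOW(N) if α ⇒* ε)).

P → n: PREDICT = { 'n' }
  'n' is in predict set, so this production goes in M[P, 'n']

M[P, 'n'] = P → n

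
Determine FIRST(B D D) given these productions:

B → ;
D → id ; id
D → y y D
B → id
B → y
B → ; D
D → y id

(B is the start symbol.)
{ ';', 'id', 'y' }

FIRST sets of the non-terminals involved (from the grammar, by fixed-point iteration):
  FIRST(B) = { ';', 'id', 'y' }

To compute FIRST(B D D), process the symbols left to right:
Symbol B is a non-terminal. Add FIRST(B) \ {ε} = { ';', 'id', 'y' }
B is not nullable (ε ∉ FIRST(B)), so stop here.
FIRST(B D D) = { ';', 'id', 'y' }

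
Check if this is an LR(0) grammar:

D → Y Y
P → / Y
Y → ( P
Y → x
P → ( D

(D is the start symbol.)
A grammar is LR(0) if no state in the canonical LR(0) collection has:
  - both a shift item (dot before a terminal) and a complete item (shift-reduce conflict), or
  - two or more complete items (reduce-reduce conflict; the accept item [D' → D .] counts as a complete item here).

Augment with D' → D and build the canonical LR(0) collection (I0 = CLOSURE({[D' → . D]}), then GOTO on every symbol after a dot until no new states appear). It has 11 states:
  I0: { [D → . Y Y], [D' → . D], [Y → . ( P], [Y → . x] }  — shift
  I1: { [P → . ( D], [P → . / Y], [Y → ( . P] }  — shift
  I2: { [D' → D .] }  — accept
  I3: { [D → Y . Y], [Y → . ( P], [Y → . x] }  — shift
  I4: { [Y → x .] }  — reduce
  I5: { [D → Y Y .] }  — reduce
  I6: { [D → . Y Y], [P → ( . D], [Y → . ( P], [Y → . x] }  — shift
  I7: { [P → / . Y], [Y → . ( P], [Y → . x] }  — shift
  I8: { [Y → ( P .] }  — reduce
  I9: { [P → / Y .] }  — reduce
  I10: { [P → ( D .] }  — reduce

Every state is either a pure shift/goto state or contains exactly one complete item and nothing to shift — no conflicts. The grammar is LR(0).

Answer: Yes, the grammar is LR(0)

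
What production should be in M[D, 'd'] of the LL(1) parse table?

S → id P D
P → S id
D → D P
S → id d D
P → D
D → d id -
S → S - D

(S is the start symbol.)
D → D P, D → d id -

To find M[D, 'd'], we find productions for D where 'd' is in the predict set (PREDICT(N → α) = (FIRST(α) \ {ε}) ∪ (FOLLOW(N) if α ⇒* ε)).

Relevant sets:
  FIRST(D) = { 'd' }

D → D P: PREDICT = { 'd' }
  'd' is in predict set, so this production goes in M[D, 'd']
D → d id -: PREDICT = { 'd' }
  'd' is in predict set, so this production goes in M[D, 'd']

M[D, 'd'] = D → D P, D → d id -  (a multiply-defined cell — the grammar is not LL(1))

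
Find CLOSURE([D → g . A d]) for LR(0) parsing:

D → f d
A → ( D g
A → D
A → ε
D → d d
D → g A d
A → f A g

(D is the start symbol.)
Start with: [D → g . A d]
  [D → g . A d] has the dot before A: add [A → . ( D g], [A → . D], [A → .], [A → . f A g]
  [A → . D] has the dot before D: add [D → . f d], [D → . d d], [D → . g A d]
No further items can be added.

CLOSURE = { [A → . ( D g], [A → . D], [A → . f A g], [A → .], [D → . d d], [D → . f d], [D → . g A d], [D → g . A d] }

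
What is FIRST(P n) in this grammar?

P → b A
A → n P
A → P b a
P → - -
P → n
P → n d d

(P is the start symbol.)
FIRST sets of the non-terminals involved (from the grammar, by fixed-point iteration):
  FIRST(P) = { '-', 'b', 'n' }

To compute FIRST(P n), process the symbols left to right:
Symbol P is a non-terminal. Add FIRST(P) \ {ε} = { '-', 'b', 'n' }
P is not nullable (ε ∉ FIRST(P)), so stop here.
FIRST(P n) = { '-', 'b', 'n' }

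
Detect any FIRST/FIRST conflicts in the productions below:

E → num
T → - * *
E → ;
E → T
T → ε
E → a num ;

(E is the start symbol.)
No FIRST/FIRST conflicts.

FIRST sets of the non-terminals at (or reachable through a nullable prefix from) the front of some alternative:
  FIRST(T) = { '-', ε }

Productions for E:
  E → num: FIRST = { 'num' }
  E → ;: FIRST = { ';' }
  E → T: FIRST = { '-', ε }
  E → a num ;: FIRST = { 'a' }
Productions for T:
  T → - * *: FIRST = { '-' }
  T → ε: FIRST = { ε }

All alternatives of each non-terminal have pairwise disjoint FIRST sets.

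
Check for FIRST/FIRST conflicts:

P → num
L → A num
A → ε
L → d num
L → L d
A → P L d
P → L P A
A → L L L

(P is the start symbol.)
Yes. P → num / P → L P A on { 'num' }; L → A num / L → d num on { 'd' }; L → A num / L → L d on { 'd', 'num' }; L → d num / L → L d on { 'd' }; A → P L d / A → L L L on { 'd', 'num' }

A FIRST/FIRST conflict occurs when two productions N → α and N → β for the same non-terminal have FIRST(α) ∩ FIRST(β) ≠ ∅ (with ε ∈ FIRST of a nullable right-hand side, so two nullable alternatives also conflict).

FIRST sets of the non-terminals at (or reachable through a nullable prefix from) the front of some alternative:
  FIRST(L) = { 'd', 'num' }
  FIRST(A) = { 'd', 'num', ε }
  FIRST(P) = { 'd', 'num' }

Productions for P:
  P → num: FIRST = { 'num' }
  P → L P A: FIRST = { 'd', 'num' }
Productions for L:
  L → A num: FIRST = { 'd', 'num' }
  L → d num: FIRST = { 'd' }
  L → L d: FIRST = { 'd', 'num' }
Productions for A:
  A → ε: FIRST = { ε }
  A → P L d: FIRST = { 'd', 'num' }
  A → L L L: FIRST = { 'd', 'num' }

Conflict for P: P → num and P → L P A
  Overlap: { 'num' }
Conflict for L: L → A num and L → d num
  Overlap: { 'd' }
Conflict for L: L → A num and L → L d
  Overlap: { 'd', 'num' }
Conflict for L: L → d num and L → L d
  Overlap: { 'd' }
Conflict for A: A → P L d and A → L L L
  Overlap: { 'd', 'num' }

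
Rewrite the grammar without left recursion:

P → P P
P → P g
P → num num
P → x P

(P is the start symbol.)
P is directly left-recursive. The standard transformation for
  A → A α₁ | ... | A α_m | β₁ | ... | β_n
is
  A  → β₁ A' | ... | β_n A'
  A' → α₁ A' | ... | α_m A' | ε

P → num num becomes P → num num P'
P → x P becomes P → x P P'
P → P P becomes P' → P P'
P → P g becomes P' → g P'
Add P' → ε

Resulting grammar:
P → num num P'
P → x P P'
P' → P P'
P' → g P'
P' → ε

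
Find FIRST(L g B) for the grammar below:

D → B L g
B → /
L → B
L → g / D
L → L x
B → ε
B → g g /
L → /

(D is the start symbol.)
{ '/', 'g', 'x' }

FIRST sets of the non-terminals involved (from the grammar, by fixed-point iteration):
  FIRST(L) = { '/', 'g', 'x', ε }

To compute FIRST(L g B), process the symbols left to right:
Symbol L is a non-terminal. Add FIRST(L) \ {ε} = { '/', 'g', 'x' }
L is nullable (ε ∈ FIRST(L)), continue to the next symbol.
Symbol g is a terminal. Add 'g' and stop.
FIRST(L g B) = { '/', 'g', 'x' }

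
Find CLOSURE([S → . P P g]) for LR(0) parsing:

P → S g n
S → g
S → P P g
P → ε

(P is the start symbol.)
To compute CLOSURE, for each item [A → α.Bβ] where B is a non-terminal, add [B → .γ] for all productions B → γ; repeat for the newly added items until nothing changes.

Start with: [S → . P P g]
  [S → . P P g] has the dot before P: add [P → . S g n], [P → .]
  [P → . S g n] has the dot before S: add [S → . g]
No further items can be added.

CLOSURE = { [P → . S g n], [P → .], [S → . P P g], [S → . g] }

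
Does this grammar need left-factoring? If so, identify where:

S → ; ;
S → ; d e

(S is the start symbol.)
Left-factoring is needed when two productions for the same non-terminal
share a common prefix on the right-hand side.

Productions for S:
  S → ; ;
  S → ; d e

Found common prefix ';' in productions for S

Answer: Yes, S has productions with common prefix ';'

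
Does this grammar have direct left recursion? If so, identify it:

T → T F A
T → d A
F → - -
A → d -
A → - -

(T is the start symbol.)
Direct left recursion occurs when N → N α for some non-terminal N (the right-hand side begins with the left-hand side itself).

T → T F A: LEFT RECURSIVE (starts with T)
T → d A: starts with d
F → - -: starts with '-'
A → d -: starts with d
A → - -: starts with '-'

The grammar has direct left recursion on: T.

Answer: Yes, T is left-recursive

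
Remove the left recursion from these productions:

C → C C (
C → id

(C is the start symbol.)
C is directly left-recursive. The standard transformation for
  A → A α₁ | ... | A α_m | β₁ | ... | β_n
is
  A  → β₁ A' | ... | β_n A'
  A' → α₁ A' | ... | α_m A' | ε

C → id becomes C → id C'
C → C C ( becomes C' → C ( C'
Add C' → ε

Resulting grammar:
C → id C'
C' → C ( C'
C' → ε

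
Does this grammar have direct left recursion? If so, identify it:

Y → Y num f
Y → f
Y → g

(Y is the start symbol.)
Y → Y num f: LEFT RECURSIVE (starts with Y)
Y → f: starts with f
Y → g: starts with g

The grammar has direct left recursion on: Y.

Answer: Yes, Y is left-recursive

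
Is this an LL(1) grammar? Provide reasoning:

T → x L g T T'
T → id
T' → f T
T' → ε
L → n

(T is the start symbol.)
Relevant sets:
  FOLLOW(T') = { $, 'f' }

For T:
  PREDICT(T → x L g T T') = { 'x' }
  PREDICT(T → id) = { 'id' }
For T':
  PREDICT(T' → f T) = { 'f' }
  PREDICT(T' → ε) = { $, 'f' }
L has a single production, so nothing to check there.

Conflict found: Predict set conflict for T': { 'f' }
The grammar is NOT LL(1).

Answer: No. Predict set conflict for T': { 'f' }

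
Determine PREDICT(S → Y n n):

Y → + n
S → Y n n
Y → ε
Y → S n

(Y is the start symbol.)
{ '+', 'n' }

PREDICT(S → Y n n) = (FIRST(RHS) \ {ε}) ∪ (FOLLOW(S) if ε ∈ FIRST(RHS), i.e. RHS ⇒* ε)
FIRST(Y) = { '+', 'n', ε }
FIRST(Y n n) = { '+', 'n' }
ε ∉ FIRST(Y n n), so FOLLOW(S) is not added.
PREDICT(S → Y n n) = { '+', 'n' }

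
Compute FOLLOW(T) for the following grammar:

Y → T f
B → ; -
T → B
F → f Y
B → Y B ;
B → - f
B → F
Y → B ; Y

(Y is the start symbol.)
In Y → T f: T is followed by f, add FIRST(f) \ {ε} = { 'f' }

Taking the union: FOLLOW(T) = { 'f' }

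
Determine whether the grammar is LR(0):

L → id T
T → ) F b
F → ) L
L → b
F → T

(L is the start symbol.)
Yes, the grammar is LR(0)

A grammar is LR(0) if no state in the canonical LR(0) collection has:
  - both a shift item (dot before a terminal) and a complete item (shift-reduce conflict), or
  - two or more complete items (reduce-reduce conflict; the accept item [L' → L .] counts as a complete item here).

Augment with L' → L and build the canonical LR(0) collection (I0 = CLOSURE({[L' → . L]}), then GOTO on every symbol after a dot until no new states appear). It has 11 states:
  I0: { [L → . b], [L → . id T], [L' → . L] }  — shift
  I1: { [L' → L .] }  — accept
  I2: { [L → b .] }  — reduce
  I3: { [L → id . T], [T → . ) F b] }  — shift
  I4: { [F → . ) L], [F → . T], [T → ) . F b], [T → . ) F b] }  — shift
  I5: { [L → id T .] }  — reduce
  I6: { [F → ) . L], [F → . ) L], [F → . T], [L → . b], [L → . id T], [T → ) . F b], [T → . ) F b] }  — shift
  I7: { [T → ) F . b] }  — shift
  I8: { [F → T .] }  — reduce
  I9: { [T → ) F b .] }  — reduce
  I10: { [F → ) L .] }  — reduce

Every state is either a pure shift/goto state or contains exactly one complete item and nothing to shift — no conflicts. The grammar is LR(0).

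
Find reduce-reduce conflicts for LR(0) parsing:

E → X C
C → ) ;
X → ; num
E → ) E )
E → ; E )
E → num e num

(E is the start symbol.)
Augment with E' → E and build the canonical LR(0) collection (I0 = CLOSURE({[E' → . E]}), then GOTO on every symbol after a dot until no new states appear). It has 16 states:
  I0: { [E → . ) E )], [E → . ; E )], [E → . X C], [E → . num e num], [E' → . E], [X → . ; num] }  — shift
  I1: { [E → ) . E )], [E → . ) E )], [E → . ; E )], [E → . X C], [E → . num e num], [X → . ; num] }  — shift
  I2: { [E → . ) E )], [E → . ; E )], [E → . X C], [E → . num e num], [E → ; . E )], [X → . ; num], [X → ; . num] }  — shift
  I3: { [E' → E .] }  — accept
  I4: { [C → . ) ;], [E → X . C] }  — shift
  I5: { [E → num . e num] }  — shift
  I6: { [E → num e . num] }  — shift
  I7: { [E → num e num .] }  — reduce
  I8: { [C → ) . ;] }  — shift
  I9: { [E → X C .] }  — reduce
  I10: { [C → ) ; .] }  — reduce
  I11: { [E → ; E . )] }  — shift
  I12: { [E → num . e num], [X → ; num .] }  — shift, reduce
  I13: { [E → ; E ) .] }  — reduce
  I14: { [E → ) E . )] }  — shift
  I15: { [E → ) E ) .] }  — reduce

No state contains more than one complete item.

Answer: No reduce-reduce conflicts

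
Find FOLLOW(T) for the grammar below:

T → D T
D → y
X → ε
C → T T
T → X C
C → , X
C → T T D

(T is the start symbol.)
{ $, ',', 'y' }

To compute FOLLOW(T), find every occurrence of T on a right-hand side N → α T β: add FIRST(β) \ {ε}, and if β is empty or nullable also add FOLLOW(N). Iterate to a fixed point.

T is the start symbol, so $ ∈ FOLLOW(T).
In T → D T: T is at the end; this adds FOLLOW(T) to itself — nothing new
In C → T T: T is followed by T, add FIRST(T) \ {ε} = { ',', 'y' }
In C → T T: T is at the end, add FOLLOW(C)
In C → T T D: T is followed by T D, add FIRST(T D) \ {ε} = { ',', 'y' }
In C → T T D: T is followed by D, add FIRST(D) \ {ε} = { 'y' }

The FOLLOW sets referred to above (computed the same way, to a fixed point):
  FOLLOW(C) = { $, ',', 'y' }

Taking the union: FOLLOW(T) = { $, ',', 'y' }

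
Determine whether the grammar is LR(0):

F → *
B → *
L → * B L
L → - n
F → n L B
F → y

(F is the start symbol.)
A grammar is LR(0) if no state in the canonical LR(0) collection has:
  - both a shift item (dot before a terminal) and a complete item (shift-reduce conflict), or
  - two or more complete items (reduce-reduce conflict; the accept item [F' → F .] counts as a complete item here).

Augment with F' → F and build the canonical LR(0) collection (I0 = CLOSURE({[F' → . F]}), then GOTO on every symbol after a dot until no new states appear). It has 13 states:
  I0: { [F → . *], [F → . n L B], [F → . y], [F' → . F] }  — shift
  I1: { [F → * .] }  — reduce
  I2: { [F' → F .] }  — accept
  I3: { [F → n . L B], [L → . * B L], [L → . - n] }  — shift
  I4: { [F → y .] }  — reduce
  I5: { [B → . *], [L → * . B L] }  — shift
  I6: { [L → - . n] }  — shift
  I7: { [B → . *], [F → n L . B] }  — shift
  I8: { [B → * .] }  — reduce
  I9: { [F → n L B .] }  — reduce
  I10: { [L → - n .] }  — reduce
  I11: { [L → * B . L], [L → . * B L], [L → . - n] }  — shift
  I12: { [L → * B L .] }  — reduce

Every state is either a pure shift/goto state or contains exactly one complete item and nothing to shift — no conflicts. The grammar is LR(0).

Answer: Yes, the grammar is LR(0)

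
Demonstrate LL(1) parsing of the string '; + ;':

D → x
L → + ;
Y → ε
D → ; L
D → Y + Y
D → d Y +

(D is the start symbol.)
LL(1) parsing maintains a stack (initially the start symbol over $) and the input. At each step: if the stack top is a terminal, match it against the current input token; if it is a non-terminal N, replace it with the RHS of M[N, lookahead] (the unique production whose predict set contains the lookahead).

Stack is shown with the top on the left.

Stack  Input    Action
----------------------
D $    ; + ; $  output D → ; L
; L $  ; + ; $  match ';'
L $    + ; $    output L → + ;
+ ; $  + ; $    match '+'
; $    ; $      match ';'
$      $        accept

The string is accepted.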